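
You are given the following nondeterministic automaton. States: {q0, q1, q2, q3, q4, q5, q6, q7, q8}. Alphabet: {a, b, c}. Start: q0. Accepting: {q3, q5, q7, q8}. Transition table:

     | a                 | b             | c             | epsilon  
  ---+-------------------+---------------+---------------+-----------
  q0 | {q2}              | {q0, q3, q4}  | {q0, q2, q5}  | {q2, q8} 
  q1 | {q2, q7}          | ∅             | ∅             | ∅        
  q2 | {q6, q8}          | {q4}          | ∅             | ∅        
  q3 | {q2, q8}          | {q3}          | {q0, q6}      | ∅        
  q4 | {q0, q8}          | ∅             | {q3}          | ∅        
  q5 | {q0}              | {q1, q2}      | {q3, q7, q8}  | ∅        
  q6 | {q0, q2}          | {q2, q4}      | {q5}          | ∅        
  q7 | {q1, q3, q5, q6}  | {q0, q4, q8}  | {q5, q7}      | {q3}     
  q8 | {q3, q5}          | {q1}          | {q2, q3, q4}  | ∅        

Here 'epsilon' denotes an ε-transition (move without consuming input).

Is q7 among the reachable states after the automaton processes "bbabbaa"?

No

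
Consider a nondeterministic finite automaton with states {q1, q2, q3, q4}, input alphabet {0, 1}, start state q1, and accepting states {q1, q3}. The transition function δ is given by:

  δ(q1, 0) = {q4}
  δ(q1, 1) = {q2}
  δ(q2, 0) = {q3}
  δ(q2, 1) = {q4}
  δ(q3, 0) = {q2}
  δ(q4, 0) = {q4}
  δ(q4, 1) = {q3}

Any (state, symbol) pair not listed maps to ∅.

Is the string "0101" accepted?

No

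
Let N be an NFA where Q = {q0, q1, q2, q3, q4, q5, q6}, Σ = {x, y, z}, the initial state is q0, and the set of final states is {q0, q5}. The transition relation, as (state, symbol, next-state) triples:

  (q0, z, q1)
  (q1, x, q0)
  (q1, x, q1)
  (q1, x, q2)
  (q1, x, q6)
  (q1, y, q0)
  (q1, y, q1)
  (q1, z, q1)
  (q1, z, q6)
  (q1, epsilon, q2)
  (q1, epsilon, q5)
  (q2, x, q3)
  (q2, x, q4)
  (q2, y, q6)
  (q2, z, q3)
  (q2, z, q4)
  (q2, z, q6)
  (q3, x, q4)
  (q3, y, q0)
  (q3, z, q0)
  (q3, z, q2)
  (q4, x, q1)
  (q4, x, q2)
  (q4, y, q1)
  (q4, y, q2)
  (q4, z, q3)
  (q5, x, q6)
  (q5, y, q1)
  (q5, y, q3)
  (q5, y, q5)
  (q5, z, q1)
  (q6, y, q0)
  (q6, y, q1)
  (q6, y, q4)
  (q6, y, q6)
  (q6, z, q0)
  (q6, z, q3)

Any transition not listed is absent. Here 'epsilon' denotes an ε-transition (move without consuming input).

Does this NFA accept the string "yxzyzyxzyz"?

No

Start in {q0}.
Read 'y': q0→∅; now ∅.
The set is empty and remains empty for the remaining 9 symbols.
The final set ∅ contains no accepting state.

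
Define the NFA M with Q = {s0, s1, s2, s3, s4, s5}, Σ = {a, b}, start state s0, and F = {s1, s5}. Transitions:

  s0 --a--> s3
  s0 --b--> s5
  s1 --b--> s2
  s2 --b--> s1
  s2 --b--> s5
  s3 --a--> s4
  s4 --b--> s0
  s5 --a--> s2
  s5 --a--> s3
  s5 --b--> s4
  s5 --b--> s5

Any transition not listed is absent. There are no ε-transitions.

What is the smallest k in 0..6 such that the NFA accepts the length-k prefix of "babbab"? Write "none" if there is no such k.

1

Start in {s0}.
Read 'b': s0→{s5}; now {s5}.
None of the earlier sets intersect F, but {s5} does.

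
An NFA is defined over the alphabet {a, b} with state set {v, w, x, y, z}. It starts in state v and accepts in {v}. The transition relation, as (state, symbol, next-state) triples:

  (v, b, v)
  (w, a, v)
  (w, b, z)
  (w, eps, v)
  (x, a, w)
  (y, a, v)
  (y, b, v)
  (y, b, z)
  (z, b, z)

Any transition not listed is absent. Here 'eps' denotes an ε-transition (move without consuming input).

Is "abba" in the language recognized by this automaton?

Start in {v}.
Read 'a': v→∅; now ∅.
The set is empty and remains empty for the remaining 3 symbols.
The final set ∅ contains no accepting state.

No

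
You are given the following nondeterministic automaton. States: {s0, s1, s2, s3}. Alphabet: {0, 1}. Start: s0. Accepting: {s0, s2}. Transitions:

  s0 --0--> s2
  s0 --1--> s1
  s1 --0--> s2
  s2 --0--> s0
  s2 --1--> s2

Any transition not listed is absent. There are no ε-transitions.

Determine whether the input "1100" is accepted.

No

Start in {s0}.
Read '1': s0→{s1}; now {s1}.
Read '1': s1→∅; now ∅.
The set is empty and remains empty for the remaining 2 symbols.
The final set ∅ contains no accepting state.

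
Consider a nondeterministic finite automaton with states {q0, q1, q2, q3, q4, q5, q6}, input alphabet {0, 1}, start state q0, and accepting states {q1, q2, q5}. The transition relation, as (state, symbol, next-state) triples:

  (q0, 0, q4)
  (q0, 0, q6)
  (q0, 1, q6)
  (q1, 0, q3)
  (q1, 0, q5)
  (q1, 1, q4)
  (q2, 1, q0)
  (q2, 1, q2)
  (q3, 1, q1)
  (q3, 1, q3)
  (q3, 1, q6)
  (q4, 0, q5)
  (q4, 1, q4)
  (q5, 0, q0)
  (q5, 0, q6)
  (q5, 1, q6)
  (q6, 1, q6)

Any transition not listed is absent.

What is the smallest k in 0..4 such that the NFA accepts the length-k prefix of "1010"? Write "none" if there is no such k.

none

Start in {q0}.
Read '1': {q0} → {q6}.
Read '0': {q6} → ∅.
The set is empty and remains empty for the remaining 2 symbols.
No reachable set along the way intersects F.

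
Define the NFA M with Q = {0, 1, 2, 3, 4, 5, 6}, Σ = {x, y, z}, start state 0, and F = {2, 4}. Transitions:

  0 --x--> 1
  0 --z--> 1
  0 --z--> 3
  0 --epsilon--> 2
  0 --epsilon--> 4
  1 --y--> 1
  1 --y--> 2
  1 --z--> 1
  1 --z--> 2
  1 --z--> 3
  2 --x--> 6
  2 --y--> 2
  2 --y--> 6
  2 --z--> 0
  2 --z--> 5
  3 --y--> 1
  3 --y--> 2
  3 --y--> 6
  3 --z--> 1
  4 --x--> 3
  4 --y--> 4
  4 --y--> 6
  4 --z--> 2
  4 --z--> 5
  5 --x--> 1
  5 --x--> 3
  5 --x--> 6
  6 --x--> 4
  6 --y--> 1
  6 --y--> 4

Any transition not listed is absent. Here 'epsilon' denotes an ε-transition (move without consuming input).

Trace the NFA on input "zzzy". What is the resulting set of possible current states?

Start: ε-closure({0}) = {0, 2, 4}.
Read 'z': {0, 2, 4} → {0, 1, 2, 3, 4, 5}.
Read 'z': {0, 1, 2, 3, 4, 5} → {0, 1, 2, 3, 4, 5}.
Read 'z': {0, 1, 2, 3, 4, 5} → {0, 1, 2, 3, 4, 5}.
Read 'y': {0, 1, 2, 3, 4, 5} → {1, 2, 4, 6}.

{1, 2, 4, 6}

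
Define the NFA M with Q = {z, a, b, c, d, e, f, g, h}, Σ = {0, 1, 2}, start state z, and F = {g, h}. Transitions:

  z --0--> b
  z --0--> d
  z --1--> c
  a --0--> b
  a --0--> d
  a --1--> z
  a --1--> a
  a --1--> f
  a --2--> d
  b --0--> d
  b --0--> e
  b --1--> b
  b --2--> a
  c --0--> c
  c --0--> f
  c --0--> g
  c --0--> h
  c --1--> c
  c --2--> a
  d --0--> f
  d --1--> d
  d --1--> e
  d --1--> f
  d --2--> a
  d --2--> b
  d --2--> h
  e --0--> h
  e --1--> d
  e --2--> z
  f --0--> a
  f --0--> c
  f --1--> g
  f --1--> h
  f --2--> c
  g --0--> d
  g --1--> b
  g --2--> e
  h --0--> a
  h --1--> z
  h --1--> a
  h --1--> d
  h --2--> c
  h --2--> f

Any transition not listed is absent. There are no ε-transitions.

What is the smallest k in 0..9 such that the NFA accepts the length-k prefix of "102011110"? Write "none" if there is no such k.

2

Start in {z}.
Read '1': {z} → {c}.
Read '0': {c} → {c, f, g, h}.
None of the earlier sets intersect F, but {c, f, g, h} does.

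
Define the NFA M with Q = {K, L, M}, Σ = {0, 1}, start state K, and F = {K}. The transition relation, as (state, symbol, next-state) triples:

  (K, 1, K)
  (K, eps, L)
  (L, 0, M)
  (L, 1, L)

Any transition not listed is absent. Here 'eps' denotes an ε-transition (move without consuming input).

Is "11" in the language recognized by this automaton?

Yes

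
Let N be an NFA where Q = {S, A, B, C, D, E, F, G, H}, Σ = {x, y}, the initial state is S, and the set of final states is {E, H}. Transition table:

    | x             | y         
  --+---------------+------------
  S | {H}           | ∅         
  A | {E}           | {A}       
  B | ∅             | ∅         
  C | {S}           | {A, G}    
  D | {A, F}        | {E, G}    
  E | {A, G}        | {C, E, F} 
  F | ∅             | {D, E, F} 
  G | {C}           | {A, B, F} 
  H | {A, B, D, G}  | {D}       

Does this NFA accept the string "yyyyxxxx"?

No

Start in {S}.
Read 'y': S→∅; now ∅.
The set is empty and remains empty for the remaining 7 symbols.
The final set ∅ contains no accepting state.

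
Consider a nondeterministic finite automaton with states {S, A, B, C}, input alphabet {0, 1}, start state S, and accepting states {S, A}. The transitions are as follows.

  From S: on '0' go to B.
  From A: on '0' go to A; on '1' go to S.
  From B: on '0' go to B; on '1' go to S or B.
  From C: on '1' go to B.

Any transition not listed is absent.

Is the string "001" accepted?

Yes

Start in {S}.
Read '0': S→{B}; now {B}.
Read '0': B→{B}; now {B}.
Read '1': B→{S, B}; now {S, B}.
The final set {S, B} contains the accepting state S.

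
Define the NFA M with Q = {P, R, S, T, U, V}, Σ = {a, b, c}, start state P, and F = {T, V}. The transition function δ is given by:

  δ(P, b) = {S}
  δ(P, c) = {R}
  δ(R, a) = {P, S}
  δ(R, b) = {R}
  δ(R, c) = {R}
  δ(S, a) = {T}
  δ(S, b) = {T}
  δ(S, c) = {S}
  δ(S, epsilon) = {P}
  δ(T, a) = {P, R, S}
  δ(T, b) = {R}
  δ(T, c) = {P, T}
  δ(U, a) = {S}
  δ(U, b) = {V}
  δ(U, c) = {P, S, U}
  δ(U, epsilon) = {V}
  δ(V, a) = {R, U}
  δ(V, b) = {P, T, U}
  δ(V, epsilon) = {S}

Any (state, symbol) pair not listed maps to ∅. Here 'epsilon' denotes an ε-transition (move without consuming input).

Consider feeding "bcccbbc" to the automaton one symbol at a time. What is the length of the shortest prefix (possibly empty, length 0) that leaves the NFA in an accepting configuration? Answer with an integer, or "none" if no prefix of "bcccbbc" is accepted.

Start in {P}.
Read 'b': P→{S}; union {S}; ε-closure = {P, S}.
Read 'c': P→{R}, S→{S}; union {R, S}; ε-closure = {P, R, S}.
Read 'c': P→{R}, R→{R}, S→{S}; union {R, S}; ε-closure = {P, R, S}.
Read 'c': P→{R}, R→{R}, S→{S}; union {R, S}; ε-closure = {P, R, S}.
Read 'b': P→{S}, R→{R}, S→{T}; union {R, S, T}; ε-closure = {P, R, S, T}.
None of the earlier sets intersect F, but {P, R, S, T} does.

5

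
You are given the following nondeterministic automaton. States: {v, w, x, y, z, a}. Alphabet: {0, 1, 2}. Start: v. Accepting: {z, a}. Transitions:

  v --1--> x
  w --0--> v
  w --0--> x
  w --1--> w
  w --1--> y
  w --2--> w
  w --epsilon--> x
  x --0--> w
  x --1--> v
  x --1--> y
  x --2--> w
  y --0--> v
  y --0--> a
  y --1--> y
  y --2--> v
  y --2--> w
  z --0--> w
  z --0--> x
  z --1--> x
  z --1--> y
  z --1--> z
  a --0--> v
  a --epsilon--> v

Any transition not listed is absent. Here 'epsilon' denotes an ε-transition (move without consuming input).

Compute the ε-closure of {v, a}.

Begin with {v, a}.
No ε-moves leave this set, so the closure equals the set itself.

{v, a}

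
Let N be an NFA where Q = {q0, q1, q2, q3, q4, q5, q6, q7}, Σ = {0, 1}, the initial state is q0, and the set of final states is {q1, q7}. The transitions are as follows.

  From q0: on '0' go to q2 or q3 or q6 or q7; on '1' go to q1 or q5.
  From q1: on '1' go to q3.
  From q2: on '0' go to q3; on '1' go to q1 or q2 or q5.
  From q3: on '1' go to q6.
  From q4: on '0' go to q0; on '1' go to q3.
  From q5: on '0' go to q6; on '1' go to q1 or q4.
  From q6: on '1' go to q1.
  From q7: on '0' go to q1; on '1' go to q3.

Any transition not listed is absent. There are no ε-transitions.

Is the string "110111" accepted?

No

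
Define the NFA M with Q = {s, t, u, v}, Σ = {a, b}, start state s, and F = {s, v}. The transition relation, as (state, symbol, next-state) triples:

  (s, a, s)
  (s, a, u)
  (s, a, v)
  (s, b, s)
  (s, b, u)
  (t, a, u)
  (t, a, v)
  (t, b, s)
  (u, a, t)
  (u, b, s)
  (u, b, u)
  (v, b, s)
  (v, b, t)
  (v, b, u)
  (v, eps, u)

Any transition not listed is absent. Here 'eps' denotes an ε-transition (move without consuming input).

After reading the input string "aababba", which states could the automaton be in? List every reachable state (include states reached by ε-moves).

Start in {s}.
Read 'a': s→{s, u, v}; now {s, u, v}.
Read 'a': s→{s, u, v}, u→{t}, v→∅; now {s, t, u, v}.
Read 'b': s→{s, u}, t→{s}, u→{s, u}, v→{s, t, u}; now {s, t, u}.
Read 'a': s→{s, u, v}, t→{u, v}, u→{t}; now {s, t, u, v}.
Read 'b': s→{s, u}, t→{s}, u→{s, u}, v→{s, t, u}; now {s, t, u}.
Read 'b': s→{s, u}, t→{s}, u→{s, u}; now {s, u}.
Read 'a': s→{s, u, v}, u→{t}; now {s, t, u, v}.

{s, t, u, v}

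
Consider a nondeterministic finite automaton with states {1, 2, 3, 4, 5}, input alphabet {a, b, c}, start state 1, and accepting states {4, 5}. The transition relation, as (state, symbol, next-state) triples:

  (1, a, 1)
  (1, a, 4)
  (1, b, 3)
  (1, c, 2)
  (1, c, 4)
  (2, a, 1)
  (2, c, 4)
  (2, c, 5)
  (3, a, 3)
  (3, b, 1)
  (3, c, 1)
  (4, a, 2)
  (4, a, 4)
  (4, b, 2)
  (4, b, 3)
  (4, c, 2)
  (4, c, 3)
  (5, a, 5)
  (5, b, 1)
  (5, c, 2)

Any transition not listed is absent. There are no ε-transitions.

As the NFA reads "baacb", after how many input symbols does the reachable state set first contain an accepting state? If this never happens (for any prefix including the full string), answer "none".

Start in {1}.
Read 'b': {1} → {3}.
Read 'a': {3} → {3}.
Read 'a': {3} → {3}.
Read 'c': {3} → {1}.
Read 'b': {1} → {3}.
No reachable set along the way intersects F.

none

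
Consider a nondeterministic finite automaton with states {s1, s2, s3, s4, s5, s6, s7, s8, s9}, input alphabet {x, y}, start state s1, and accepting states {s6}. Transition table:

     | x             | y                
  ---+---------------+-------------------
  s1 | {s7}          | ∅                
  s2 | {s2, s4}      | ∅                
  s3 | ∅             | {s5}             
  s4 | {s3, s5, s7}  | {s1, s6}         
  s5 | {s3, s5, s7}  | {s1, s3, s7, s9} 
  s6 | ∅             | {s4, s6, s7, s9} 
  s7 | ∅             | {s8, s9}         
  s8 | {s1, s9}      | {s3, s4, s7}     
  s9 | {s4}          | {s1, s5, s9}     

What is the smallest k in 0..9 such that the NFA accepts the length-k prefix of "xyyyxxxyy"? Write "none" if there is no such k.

4

Start in {s1}.
Read 'x': {s1} → {s7}.
Read 'y': {s7} → {s8, s9}.
Read 'y': {s8, s9} → {s1, s3, s4, s5, s7, s9}.
Read 'y': {s1, s3, s4, s5, s7, s9} → {s1, s3, s5, s6, s7, s8, s9}.
None of the earlier sets intersect F, but {s1, s3, s5, s6, s7, s8, s9} does.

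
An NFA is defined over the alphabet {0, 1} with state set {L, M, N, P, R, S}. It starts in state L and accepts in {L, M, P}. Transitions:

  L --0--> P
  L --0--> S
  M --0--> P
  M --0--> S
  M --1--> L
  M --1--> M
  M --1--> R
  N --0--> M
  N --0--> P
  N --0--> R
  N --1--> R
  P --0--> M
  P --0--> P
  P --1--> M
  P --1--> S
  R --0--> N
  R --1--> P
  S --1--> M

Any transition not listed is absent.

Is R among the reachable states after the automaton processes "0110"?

Start in {L}.
Read '0': L→{P, S}; now {P, S}.
Read '1': P→{M, S}, S→{M}; now {M, S}.
Read '1': M→{L, M, R}, S→{M}; now {L, M, R}.
Read '0': L→{P, S}, M→{P, S}, R→{N}; now {N, P, S}.
State R is not in {N, P, S}.

No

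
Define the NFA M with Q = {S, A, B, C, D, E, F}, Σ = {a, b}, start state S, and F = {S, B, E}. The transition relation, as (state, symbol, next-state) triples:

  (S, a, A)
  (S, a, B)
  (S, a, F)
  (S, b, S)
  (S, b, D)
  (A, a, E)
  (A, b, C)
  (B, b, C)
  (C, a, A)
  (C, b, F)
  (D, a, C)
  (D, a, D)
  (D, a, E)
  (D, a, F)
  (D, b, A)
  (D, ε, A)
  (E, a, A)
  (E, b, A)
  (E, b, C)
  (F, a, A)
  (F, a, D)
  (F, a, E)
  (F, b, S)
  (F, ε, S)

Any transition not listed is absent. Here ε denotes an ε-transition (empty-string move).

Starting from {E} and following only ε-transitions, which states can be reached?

{E}

Begin with {E}.
No ε-moves leave this set, so the closure equals the set itself.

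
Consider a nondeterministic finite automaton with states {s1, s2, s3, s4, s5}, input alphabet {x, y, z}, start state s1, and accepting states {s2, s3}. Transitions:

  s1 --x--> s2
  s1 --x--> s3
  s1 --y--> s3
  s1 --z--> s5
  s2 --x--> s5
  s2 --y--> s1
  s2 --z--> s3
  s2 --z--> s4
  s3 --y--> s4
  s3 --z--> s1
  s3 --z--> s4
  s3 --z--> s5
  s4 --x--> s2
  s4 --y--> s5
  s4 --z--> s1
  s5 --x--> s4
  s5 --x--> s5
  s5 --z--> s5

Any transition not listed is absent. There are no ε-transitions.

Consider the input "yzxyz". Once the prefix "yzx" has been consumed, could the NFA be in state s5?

Yes

Start in {s1}.
Read 'y': {s1} → {s3}.
Read 'z': {s3} → {s1, s4, s5}.
Read 'x': {s1, s4, s5} → {s2, s3, s4, s5}.
State s5 is in {s2, s3, s4, s5}.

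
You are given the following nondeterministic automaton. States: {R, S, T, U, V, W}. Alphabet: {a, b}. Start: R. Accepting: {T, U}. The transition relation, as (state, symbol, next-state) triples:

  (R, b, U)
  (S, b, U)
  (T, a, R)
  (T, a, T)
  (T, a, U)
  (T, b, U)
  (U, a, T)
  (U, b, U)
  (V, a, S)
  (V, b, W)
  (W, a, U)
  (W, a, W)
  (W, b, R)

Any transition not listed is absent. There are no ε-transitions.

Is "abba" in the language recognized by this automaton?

No

Start in {R}.
Read 'a': {R} → ∅.
The set is empty and remains empty for the remaining 3 symbols.
The final set ∅ contains no accepting state.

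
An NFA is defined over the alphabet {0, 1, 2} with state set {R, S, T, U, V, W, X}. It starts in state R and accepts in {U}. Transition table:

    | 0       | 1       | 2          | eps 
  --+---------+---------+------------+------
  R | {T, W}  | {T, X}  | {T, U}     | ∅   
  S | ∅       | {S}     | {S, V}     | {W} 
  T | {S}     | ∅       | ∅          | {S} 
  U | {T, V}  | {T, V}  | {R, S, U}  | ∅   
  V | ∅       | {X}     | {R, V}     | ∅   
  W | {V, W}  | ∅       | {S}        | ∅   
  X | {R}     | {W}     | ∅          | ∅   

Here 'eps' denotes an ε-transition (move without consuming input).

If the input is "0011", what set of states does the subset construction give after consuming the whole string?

Start in {R}.
Read '0': {R} → {S, T, W}.
Read '0': {S, T, W} → {S, V, W}.
Read '1': {S, V, W} → {S, W, X}.
Read '1': {S, W, X} → {S, W}.

{S, W}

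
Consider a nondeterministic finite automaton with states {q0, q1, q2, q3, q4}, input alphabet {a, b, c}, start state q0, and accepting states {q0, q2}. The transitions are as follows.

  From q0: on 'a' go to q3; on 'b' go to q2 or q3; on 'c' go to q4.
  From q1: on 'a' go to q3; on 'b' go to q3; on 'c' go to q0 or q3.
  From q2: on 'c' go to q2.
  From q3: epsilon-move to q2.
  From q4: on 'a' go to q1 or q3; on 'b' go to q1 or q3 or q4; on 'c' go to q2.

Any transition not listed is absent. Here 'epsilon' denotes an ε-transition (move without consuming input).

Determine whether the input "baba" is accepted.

No

Start in {q0}.
Read 'b': {q0} → {q2, q3}.
Read 'a': {q2, q3} → ∅.
The set is empty and remains empty for the remaining 2 symbols.
The final set ∅ contains no accepting state.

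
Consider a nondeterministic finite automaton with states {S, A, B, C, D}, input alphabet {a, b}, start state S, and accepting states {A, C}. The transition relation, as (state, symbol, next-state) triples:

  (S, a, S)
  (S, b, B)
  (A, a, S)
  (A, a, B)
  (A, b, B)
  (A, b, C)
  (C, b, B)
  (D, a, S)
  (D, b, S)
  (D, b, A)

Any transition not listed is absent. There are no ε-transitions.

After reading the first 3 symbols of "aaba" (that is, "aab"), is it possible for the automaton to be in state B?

Yes

Start in {S}.
Read 'a': S→{S}; now {S}.
Read 'a': S→{S}; now {S}.
Read 'b': S→{B}; now {B}.
State B is in {B}.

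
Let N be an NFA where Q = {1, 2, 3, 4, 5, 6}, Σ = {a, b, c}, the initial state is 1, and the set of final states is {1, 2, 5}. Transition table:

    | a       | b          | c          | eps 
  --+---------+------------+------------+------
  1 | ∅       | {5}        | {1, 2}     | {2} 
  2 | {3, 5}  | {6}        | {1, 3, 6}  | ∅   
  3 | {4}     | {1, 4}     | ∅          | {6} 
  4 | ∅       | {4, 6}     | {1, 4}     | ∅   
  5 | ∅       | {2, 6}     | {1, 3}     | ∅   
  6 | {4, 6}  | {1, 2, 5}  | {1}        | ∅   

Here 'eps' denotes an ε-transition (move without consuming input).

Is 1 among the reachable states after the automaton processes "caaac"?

Yes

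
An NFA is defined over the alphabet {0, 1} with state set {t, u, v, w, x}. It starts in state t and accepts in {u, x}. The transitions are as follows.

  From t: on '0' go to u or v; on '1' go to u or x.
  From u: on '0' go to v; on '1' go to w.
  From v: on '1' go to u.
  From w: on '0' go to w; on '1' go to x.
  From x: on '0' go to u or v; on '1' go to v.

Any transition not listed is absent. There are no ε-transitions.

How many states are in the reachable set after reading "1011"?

2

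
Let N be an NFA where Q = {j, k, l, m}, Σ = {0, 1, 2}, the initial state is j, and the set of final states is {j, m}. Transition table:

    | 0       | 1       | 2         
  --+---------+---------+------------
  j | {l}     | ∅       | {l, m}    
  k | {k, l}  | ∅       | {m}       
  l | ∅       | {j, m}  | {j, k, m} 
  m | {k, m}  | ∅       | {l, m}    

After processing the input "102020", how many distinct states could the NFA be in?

Start in {j}.
Read '1': {j} → ∅.
The set is empty and remains empty for the remaining 5 symbols.
That set has 0 states.

0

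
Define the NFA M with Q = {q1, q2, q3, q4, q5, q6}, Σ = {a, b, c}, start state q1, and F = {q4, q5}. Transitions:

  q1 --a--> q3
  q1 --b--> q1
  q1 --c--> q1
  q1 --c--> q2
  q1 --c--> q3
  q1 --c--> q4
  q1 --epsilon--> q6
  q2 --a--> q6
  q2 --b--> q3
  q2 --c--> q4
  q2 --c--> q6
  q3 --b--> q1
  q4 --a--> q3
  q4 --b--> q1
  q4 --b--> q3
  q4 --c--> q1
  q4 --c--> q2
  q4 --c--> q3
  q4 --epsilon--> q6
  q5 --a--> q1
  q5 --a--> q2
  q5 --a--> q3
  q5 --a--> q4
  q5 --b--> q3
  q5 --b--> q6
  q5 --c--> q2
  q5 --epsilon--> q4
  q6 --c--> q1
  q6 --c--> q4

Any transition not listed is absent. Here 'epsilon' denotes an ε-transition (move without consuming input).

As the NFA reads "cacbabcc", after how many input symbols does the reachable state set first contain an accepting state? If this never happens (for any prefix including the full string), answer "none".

Start: ε-closure({q1}) = {q1, q6}.
Read 'c': {q1, q6} → {q1, q2, q3, q4, q6}.
None of the earlier sets intersect F, but {q1, q2, q3, q4, q6} does.

1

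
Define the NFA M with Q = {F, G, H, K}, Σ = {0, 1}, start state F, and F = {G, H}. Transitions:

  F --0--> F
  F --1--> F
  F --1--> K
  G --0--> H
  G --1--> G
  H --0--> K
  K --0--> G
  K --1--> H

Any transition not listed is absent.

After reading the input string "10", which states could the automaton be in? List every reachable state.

Start in {F}.
Read '1': F→{F, K}; now {F, K}.
Read '0': F→{F}, K→{G}; now {F, G}.

{F, G}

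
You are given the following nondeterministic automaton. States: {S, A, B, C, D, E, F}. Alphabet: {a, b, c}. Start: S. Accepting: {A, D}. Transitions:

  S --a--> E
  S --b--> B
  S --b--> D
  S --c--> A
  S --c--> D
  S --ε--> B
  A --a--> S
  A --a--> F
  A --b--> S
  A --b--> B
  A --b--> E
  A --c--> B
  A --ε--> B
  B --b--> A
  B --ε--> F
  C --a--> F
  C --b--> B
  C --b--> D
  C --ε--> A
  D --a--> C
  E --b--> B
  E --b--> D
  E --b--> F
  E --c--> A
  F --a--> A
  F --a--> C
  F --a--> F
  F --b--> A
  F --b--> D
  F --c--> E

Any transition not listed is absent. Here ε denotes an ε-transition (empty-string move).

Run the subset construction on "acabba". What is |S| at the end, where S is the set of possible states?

6

Start: ε-closure({S}) = {S, B, F}.
Read 'a': S→{E}, B→∅, F→{A, C, F}; union {A, C, E, F}; ε-closure = {A, B, C, E, F}.
Read 'c': A→{B}, B→∅, C→∅, E→{A}, F→{E}; union {A, B, E}; ε-closure = {A, B, E, F}.
Read 'a': A→{S, F}, B→∅, E→∅, F→{A, C, F}; union {S, A, C, F}; ε-closure = {S, A, B, C, F}.
Read 'b': S→{B, D}, A→{S, B, E}, B→{A}, C→{B, D}, F→{A, D}; union {S, A, B, D, E}; ε-closure = {S, A, B, D, E, F}.
Read 'b': S→{B, D}, A→{S, B, E}, B→{A}, D→∅, E→{B, D, F}, F→{A, D}; now {S, A, B, D, E, F}.
Read 'a': S→{E}, A→{S, F}, B→∅, D→{C}, E→∅, F→{A, C, F}; union {S, A, C, E, F}; ε-closure = {S, A, B, C, E, F}.
That set has 6 states.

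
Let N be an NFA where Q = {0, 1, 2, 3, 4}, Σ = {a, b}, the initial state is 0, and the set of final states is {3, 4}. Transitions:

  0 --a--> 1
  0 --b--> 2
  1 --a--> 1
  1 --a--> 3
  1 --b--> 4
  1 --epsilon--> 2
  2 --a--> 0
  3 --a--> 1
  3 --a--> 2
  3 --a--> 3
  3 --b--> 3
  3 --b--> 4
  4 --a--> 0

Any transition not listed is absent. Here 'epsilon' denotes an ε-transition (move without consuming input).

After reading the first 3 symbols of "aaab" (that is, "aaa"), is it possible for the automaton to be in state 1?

Yes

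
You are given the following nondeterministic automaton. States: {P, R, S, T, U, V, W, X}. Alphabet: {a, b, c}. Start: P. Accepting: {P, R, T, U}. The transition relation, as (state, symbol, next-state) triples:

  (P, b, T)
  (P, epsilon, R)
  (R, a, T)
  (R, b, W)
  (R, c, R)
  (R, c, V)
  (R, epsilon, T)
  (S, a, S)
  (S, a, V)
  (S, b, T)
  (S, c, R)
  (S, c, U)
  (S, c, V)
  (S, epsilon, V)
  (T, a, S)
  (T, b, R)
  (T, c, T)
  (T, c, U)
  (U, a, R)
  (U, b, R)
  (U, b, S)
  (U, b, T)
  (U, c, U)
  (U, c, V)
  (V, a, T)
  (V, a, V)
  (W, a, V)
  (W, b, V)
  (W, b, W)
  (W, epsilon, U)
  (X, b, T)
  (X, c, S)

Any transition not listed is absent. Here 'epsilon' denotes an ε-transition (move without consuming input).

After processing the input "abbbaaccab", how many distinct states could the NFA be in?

Start: ε-closure({P}) = {P, R, T}.
Read 'a': P→∅, R→{T}, T→{S}; union {S, T}; ε-closure = {S, T, V}.
Read 'b': S→{T}, T→{R}, V→∅; now {R, T}.
Read 'b': R→{W}, T→{R}; union {R, W}; ε-closure = {R, T, U, W}.
Read 'b': R→{W}, T→{R}, U→{R, S, T}, W→{V, W}; union {R, S, T, V, W}; ε-closure = {R, S, T, U, V, W}.
Read 'a': R→{T}, S→{S, V}, T→{S}, U→{R}, V→{T, V}, W→{V}; now {R, S, T, V}.
Read 'a': R→{T}, S→{S, V}, T→{S}, V→{T, V}; now {S, T, V}.
Read 'c': S→{R, U, V}, T→{T, U}, V→∅; now {R, T, U, V}.
Read 'c': R→{R, V}, T→{T, U}, U→{U, V}, V→∅; now {R, T, U, V}.
Read 'a': R→{T}, T→{S}, U→{R}, V→{T, V}; now {R, S, T, V}.
Read 'b': R→{W}, S→{T}, T→{R}, V→∅; union {R, T, W}; ε-closure = {R, T, U, W}.
That set has 4 states.

4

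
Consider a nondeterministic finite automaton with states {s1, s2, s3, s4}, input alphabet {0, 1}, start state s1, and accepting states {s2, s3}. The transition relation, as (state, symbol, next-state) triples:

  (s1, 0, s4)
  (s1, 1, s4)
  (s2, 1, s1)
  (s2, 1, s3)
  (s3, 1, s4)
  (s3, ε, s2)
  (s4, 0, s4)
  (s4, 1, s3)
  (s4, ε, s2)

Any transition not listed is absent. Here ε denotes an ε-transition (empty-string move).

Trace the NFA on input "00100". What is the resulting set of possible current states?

{s2, s4}

Start in {s1}.
Read '0': s1→{s4}; union {s4}; ε-closure = {s2, s4}.
Read '0': s2→∅, s4→{s4}; union {s4}; ε-closure = {s2, s4}.
Read '1': s2→{s1, s3}, s4→{s3}; union {s1, s3}; ε-closure = {s1, s2, s3}.
Read '0': s1→{s4}, s2→∅, s3→∅; union {s4}; ε-closure = {s2, s4}.
Read '0': s2→∅, s4→{s4}; union {s4}; ε-closure = {s2, s4}.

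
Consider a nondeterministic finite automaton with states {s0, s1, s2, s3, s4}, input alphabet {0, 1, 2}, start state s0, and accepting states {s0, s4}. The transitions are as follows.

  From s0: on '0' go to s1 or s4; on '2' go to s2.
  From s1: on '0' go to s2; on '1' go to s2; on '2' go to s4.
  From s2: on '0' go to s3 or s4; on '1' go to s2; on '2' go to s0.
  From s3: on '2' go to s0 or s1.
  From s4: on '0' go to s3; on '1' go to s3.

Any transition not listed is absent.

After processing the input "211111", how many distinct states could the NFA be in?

1

Start in {s0}.
Read '2': s0→{s2}; now {s2}.
Read '1': s2→{s2}; now {s2}.
Read '1': s2→{s2}; now {s2}.
Read '1': s2→{s2}; now {s2}.
Read '1': s2→{s2}; now {s2}.
Read '1': s2→{s2}; now {s2}.
That set has 1 state.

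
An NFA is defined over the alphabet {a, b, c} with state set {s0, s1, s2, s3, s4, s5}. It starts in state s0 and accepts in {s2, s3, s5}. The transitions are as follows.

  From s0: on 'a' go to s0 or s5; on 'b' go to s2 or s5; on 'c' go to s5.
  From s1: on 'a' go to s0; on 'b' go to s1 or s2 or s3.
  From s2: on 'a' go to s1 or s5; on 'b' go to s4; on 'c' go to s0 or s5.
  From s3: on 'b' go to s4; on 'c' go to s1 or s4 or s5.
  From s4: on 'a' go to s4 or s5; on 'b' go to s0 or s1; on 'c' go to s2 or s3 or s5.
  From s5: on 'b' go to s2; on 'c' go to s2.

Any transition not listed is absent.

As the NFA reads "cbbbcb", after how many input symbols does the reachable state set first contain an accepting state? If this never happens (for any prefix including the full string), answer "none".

1

Start in {s0}.
Read 'c': s0→{s5}; now {s5}.
None of the earlier sets intersect F, but {s5} does.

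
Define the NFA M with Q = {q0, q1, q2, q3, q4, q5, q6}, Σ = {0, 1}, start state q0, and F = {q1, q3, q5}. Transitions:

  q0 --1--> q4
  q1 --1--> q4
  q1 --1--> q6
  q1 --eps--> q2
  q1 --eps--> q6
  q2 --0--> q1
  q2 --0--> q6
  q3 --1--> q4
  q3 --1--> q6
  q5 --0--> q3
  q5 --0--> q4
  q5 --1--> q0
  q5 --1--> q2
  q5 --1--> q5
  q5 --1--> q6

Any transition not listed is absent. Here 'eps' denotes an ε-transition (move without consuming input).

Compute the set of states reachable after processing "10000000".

∅

Start in {q0}.
Read '1': q0→{q4}; now {q4}.
Read '0': q4→∅; now ∅.
The set is empty and remains empty for the remaining 6 symbols.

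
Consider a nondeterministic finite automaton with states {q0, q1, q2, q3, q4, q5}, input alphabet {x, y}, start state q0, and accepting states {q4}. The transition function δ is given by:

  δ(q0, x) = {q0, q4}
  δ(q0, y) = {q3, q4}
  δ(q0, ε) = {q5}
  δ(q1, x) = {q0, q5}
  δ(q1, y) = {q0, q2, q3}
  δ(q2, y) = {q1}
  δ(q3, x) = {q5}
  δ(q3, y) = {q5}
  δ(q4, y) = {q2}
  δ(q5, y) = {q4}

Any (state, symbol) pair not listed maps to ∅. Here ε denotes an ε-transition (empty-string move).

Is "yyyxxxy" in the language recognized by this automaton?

Start: ε-closure({q0}) = {q0, q5}.
Read 'y': {q0, q5} → {q3, q4}.
Read 'y': {q3, q4} → {q2, q5}.
Read 'y': {q2, q5} → {q1, q4}.
Read 'x': {q1, q4} → {q0, q5}.
Read 'x': {q0, q5} → {q0, q4, q5}.
Read 'x': {q0, q4, q5} → {q0, q4, q5}.
Read 'y': {q0, q4, q5} → {q2, q3, q4}.
The final set {q2, q3, q4} contains the accepting state q4.

Yes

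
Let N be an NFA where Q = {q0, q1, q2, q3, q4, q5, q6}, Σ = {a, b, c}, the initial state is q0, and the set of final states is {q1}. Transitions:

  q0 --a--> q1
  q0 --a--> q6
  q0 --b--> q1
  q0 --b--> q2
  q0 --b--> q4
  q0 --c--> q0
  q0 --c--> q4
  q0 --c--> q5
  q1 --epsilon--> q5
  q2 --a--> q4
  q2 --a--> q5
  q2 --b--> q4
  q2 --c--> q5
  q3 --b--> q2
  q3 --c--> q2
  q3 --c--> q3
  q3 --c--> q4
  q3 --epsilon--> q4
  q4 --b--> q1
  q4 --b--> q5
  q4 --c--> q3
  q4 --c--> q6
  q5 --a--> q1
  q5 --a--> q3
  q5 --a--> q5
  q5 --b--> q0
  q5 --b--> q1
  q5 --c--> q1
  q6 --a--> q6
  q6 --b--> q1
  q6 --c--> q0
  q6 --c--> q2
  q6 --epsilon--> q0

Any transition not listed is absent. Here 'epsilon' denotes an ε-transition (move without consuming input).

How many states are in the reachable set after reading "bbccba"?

6

Start in {q0}.
Read 'b': q0→{q1, q2, q4}; union {q1, q2, q4}; ε-closure = {q1, q2, q4, q5}.
Read 'b': q1→∅, q2→{q4}, q4→{q1, q5}, q5→{q0, q1}; now {q0, q1, q4, q5}.
Read 'c': q0→{q0, q4, q5}, q1→∅, q4→{q3, q6}, q5→{q1}; now {q0, q1, q3, q4, q5, q6}.
Read 'c': q0→{q0, q4, q5}, q1→∅, q3→{q2, q3, q4}, q4→{q3, q6}, q5→{q1}, q6→{q0, q2}; now {q0, q1, q2, q3, q4, q5, q6}.
Read 'b': q0→{q1, q2, q4}, q1→∅, q2→{q4}, q3→{q2}, q4→{q1, q5}, q5→{q0, q1}, q6→{q1}; now {q0, q1, q2, q4, q5}.
Read 'a': q0→{q1, q6}, q1→∅, q2→{q4, q5}, q4→∅, q5→{q1, q3, q5}; union {q1, q3, q4, q5, q6}; ε-closure = {q0, q1, q3, q4, q5, q6}.
That set has 6 states.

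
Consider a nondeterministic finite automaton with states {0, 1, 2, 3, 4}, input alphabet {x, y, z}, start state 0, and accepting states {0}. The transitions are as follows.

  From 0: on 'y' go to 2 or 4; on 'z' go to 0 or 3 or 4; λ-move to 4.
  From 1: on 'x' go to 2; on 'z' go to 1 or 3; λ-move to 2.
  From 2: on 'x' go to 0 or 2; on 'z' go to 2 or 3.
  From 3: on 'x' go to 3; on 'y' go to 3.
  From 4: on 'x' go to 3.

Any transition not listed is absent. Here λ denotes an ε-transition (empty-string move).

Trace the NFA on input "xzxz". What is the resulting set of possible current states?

∅

Start: ε-closure({0}) = {0, 4}.
Read 'x': {0, 4} → {3}.
Read 'z': {3} → ∅.
The set is empty and remains empty for the remaining 2 symbols.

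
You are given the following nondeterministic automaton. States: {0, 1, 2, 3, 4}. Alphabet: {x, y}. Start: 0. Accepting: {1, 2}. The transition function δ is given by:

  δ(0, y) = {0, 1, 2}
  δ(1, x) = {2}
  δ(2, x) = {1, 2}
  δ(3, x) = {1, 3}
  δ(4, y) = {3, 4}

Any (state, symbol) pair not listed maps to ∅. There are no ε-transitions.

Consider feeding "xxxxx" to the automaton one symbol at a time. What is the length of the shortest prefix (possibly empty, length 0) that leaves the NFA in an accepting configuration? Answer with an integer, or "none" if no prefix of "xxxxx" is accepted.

none

Start in {0}.
Read 'x': 0→∅; now ∅.
The set is empty and remains empty for the remaining 4 symbols.
No reachable set along the way intersects F.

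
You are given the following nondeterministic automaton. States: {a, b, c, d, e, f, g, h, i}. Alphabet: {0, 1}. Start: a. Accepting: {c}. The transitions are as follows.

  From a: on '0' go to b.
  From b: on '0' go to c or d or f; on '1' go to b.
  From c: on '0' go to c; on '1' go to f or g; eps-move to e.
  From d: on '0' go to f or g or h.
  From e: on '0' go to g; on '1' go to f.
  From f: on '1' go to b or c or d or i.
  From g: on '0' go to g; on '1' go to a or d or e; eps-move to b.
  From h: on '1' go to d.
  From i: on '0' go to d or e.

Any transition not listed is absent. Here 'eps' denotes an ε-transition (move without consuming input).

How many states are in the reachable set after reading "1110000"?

Start in {a}.
Read '1': {a} → ∅.
The set is empty and remains empty for the remaining 6 symbols.
That set has 0 states.

0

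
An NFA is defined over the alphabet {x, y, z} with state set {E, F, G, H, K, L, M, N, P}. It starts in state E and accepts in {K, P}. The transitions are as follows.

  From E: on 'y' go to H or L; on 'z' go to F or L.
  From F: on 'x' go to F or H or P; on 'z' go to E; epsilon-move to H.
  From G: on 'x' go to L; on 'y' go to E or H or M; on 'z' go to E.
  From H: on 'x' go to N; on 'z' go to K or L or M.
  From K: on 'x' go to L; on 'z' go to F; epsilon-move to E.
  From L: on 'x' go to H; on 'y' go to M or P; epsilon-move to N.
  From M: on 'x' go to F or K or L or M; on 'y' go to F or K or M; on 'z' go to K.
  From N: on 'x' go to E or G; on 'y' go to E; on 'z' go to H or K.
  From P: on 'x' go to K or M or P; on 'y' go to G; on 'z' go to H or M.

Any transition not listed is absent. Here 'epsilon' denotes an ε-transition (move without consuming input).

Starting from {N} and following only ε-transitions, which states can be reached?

{N}

Begin with {N}.
No ε-moves leave this set, so the closure equals the set itself.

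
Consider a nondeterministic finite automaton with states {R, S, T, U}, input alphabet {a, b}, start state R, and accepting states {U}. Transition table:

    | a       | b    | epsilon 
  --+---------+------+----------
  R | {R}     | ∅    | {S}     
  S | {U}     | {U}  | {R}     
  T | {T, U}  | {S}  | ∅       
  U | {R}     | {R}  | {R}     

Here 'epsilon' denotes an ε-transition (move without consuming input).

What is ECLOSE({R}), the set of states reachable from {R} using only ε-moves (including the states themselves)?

{R, S}

Begin with {R}.
ε-move R → S; add S.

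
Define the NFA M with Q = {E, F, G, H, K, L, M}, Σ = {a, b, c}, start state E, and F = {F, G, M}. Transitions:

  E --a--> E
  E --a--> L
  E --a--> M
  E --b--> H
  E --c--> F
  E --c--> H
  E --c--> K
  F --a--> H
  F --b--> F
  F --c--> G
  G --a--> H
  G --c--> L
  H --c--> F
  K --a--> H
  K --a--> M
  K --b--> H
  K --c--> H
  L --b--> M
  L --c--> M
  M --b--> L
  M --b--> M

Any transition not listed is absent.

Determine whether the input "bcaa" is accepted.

No

Start in {E}.
Read 'b': {E} → {H}.
Read 'c': {H} → {F}.
Read 'a': {F} → {H}.
Read 'a': {H} → ∅.
The final set ∅ contains no accepting state.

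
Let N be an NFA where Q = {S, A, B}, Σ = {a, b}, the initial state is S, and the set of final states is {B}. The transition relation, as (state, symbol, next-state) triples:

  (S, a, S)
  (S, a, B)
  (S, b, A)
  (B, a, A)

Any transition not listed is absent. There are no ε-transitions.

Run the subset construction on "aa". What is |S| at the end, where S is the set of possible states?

Start in {S}.
Read 'a': {S} → {S, B}.
Read 'a': {S, B} → {S, A, B}.
That set has 3 states.

3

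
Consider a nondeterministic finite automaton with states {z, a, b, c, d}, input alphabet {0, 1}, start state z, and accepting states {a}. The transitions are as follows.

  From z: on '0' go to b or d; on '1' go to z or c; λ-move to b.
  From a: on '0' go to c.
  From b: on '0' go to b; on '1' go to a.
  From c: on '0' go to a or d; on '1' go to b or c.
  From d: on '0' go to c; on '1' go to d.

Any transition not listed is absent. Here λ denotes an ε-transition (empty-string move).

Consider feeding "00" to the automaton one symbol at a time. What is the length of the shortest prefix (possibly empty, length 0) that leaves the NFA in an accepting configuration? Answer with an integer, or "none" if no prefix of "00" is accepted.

Start: ε-closure({z}) = {z, b}.
Read '0': {z, b} → {b, d}.
Read '0': {b, d} → {b, c}.
No reachable set along the way intersects F.

none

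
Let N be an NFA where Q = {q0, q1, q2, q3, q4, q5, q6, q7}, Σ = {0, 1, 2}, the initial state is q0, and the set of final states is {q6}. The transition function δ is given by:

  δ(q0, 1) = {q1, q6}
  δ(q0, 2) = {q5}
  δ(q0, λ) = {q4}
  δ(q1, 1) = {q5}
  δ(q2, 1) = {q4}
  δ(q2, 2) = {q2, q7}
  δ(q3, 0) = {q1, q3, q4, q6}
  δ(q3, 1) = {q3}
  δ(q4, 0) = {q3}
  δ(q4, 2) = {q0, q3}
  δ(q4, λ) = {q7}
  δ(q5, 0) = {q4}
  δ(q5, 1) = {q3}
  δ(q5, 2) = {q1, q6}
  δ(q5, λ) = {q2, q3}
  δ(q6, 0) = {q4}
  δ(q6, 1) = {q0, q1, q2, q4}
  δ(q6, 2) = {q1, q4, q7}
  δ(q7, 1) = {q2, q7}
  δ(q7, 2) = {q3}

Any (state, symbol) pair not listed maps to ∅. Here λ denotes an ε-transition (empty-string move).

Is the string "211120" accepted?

Start: ε-closure({q0}) = {q0, q4, q7}.
Read '2': {q0, q4, q7} → {q0, q2, q3, q4, q5, q7}.
Read '1': {q0, q2, q3, q4, q5, q7} → {q1, q2, q3, q4, q6, q7}.
Read '1': {q1, q2, q3, q4, q6, q7} → {q0, q1, q2, q3, q4, q5, q7}.
Read '1': {q0, q1, q2, q3, q4, q5, q7} → {q1, q2, q3, q4, q5, q6, q7}.
Read '2': {q1, q2, q3, q4, q5, q6, q7} → {q0, q1, q2, q3, q4, q6, q7}.
Read '0': {q0, q1, q2, q3, q4, q6, q7} → {q1, q3, q4, q6, q7}.
The final set {q1, q3, q4, q6, q7} contains the accepting state q6.

Yes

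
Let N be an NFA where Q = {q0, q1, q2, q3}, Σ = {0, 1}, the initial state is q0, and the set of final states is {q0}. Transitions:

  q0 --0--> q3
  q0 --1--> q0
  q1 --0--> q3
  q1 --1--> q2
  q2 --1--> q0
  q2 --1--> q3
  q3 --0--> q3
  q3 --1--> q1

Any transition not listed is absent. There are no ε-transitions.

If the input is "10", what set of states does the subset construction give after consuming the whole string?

Start in {q0}.
Read '1': q0→{q0}; now {q0}.
Read '0': q0→{q3}; now {q3}.

{q3}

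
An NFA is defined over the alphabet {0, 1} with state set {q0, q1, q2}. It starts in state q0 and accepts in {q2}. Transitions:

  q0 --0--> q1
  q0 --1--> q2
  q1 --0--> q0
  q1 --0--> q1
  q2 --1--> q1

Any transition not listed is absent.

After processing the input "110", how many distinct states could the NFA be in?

2

Start in {q0}.
Read '1': {q0} → {q2}.
Read '1': {q2} → {q1}.
Read '0': {q1} → {q0, q1}.
That set has 2 states.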